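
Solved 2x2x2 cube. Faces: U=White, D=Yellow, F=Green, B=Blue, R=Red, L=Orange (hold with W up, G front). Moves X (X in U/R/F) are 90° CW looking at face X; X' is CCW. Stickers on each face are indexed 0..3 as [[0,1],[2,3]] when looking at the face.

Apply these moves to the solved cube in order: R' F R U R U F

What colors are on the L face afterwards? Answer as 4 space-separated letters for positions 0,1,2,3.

After move 1 (R'): R=RRRR U=WBWB F=GWGW D=YGYG B=YBYB
After move 2 (F): F=GGWW U=WBOO R=WRBR D=RRYG L=OYOG
After move 3 (R): R=BWRR U=WGOW F=GRWG D=RYYY B=OBBB
After move 4 (U): U=OWWG F=BWWG R=OBRR B=OYBB L=GROG
After move 5 (R): R=RORB U=OWWG F=BYWY D=RBYO B=GYWB
After move 6 (U): U=WOGW F=ROWY R=GYRB B=GRWB L=BYOG
After move 7 (F): F=WRYO U=WOGY R=GYWB D=RGYO L=BROB
Query: L face = BROB

Answer: B R O B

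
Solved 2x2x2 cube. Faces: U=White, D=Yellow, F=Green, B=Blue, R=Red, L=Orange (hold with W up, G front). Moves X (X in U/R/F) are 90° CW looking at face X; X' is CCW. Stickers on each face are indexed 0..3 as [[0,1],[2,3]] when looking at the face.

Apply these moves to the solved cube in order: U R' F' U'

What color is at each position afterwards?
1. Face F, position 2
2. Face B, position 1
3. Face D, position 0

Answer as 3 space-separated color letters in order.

Answer: R R G

Derivation:
After move 1 (U): U=WWWW F=RRGG R=BBRR B=OOBB L=GGOO
After move 2 (R'): R=BRBR U=WBWO F=RWGW D=YRYG B=YOYB
After move 3 (F'): F=WWRG U=WBBB R=RRYR D=GOYG L=GOOW
After move 4 (U'): U=BBWB F=GORG R=WWYR B=RRYB L=YOOW
Query 1: F[2] = R
Query 2: B[1] = R
Query 3: D[0] = G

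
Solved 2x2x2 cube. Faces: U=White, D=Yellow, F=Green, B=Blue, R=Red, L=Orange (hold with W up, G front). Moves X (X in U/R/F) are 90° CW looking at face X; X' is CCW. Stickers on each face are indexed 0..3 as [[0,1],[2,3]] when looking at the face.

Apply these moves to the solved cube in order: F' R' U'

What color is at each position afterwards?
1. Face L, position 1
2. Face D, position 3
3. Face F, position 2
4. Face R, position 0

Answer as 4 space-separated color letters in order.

After move 1 (F'): F=GGGG U=WWRR R=YRYR D=OOYY L=OWOW
After move 2 (R'): R=RRYY U=WBRB F=GWGR D=OGYG B=YBOB
After move 3 (U'): U=BBWR F=OWGR R=GWYY B=RROB L=YBOW
Query 1: L[1] = B
Query 2: D[3] = G
Query 3: F[2] = G
Query 4: R[0] = G

Answer: B G G G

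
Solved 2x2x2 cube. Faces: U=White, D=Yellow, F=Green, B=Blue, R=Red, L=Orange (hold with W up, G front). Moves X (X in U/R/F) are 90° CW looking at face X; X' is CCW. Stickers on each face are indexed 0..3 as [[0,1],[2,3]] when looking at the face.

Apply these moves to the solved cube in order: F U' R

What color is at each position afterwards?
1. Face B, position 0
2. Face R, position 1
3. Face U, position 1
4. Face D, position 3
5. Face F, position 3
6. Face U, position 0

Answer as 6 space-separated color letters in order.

After move 1 (F): F=GGGG U=WWOO R=WRWR D=RRYY L=OYOY
After move 2 (U'): U=WOWO F=OYGG R=GGWR B=WRBB L=BBOY
After move 3 (R): R=WGRG U=WYWG F=ORGY D=RBYW B=OROB
Query 1: B[0] = O
Query 2: R[1] = G
Query 3: U[1] = Y
Query 4: D[3] = W
Query 5: F[3] = Y
Query 6: U[0] = W

Answer: O G Y W Y W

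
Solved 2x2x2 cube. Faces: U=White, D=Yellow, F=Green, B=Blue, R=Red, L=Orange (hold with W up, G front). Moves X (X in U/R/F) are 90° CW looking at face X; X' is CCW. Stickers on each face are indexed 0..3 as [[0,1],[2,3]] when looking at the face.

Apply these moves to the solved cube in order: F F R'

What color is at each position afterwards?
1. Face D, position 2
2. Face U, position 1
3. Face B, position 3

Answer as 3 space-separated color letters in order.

After move 1 (F): F=GGGG U=WWOO R=WRWR D=RRYY L=OYOY
After move 2 (F): F=GGGG U=WWYY R=OROR D=WWYY L=OROR
After move 3 (R'): R=RROO U=WBYB F=GWGY D=WGYG B=YBWB
Query 1: D[2] = Y
Query 2: U[1] = B
Query 3: B[3] = B

Answer: Y B B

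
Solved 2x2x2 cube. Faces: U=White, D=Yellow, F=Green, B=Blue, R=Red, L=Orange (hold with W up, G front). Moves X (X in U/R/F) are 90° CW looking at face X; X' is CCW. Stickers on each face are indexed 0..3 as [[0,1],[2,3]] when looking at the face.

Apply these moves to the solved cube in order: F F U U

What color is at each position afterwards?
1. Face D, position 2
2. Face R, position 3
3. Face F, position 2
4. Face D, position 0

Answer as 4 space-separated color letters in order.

Answer: Y R G W

Derivation:
After move 1 (F): F=GGGG U=WWOO R=WRWR D=RRYY L=OYOY
After move 2 (F): F=GGGG U=WWYY R=OROR D=WWYY L=OROR
After move 3 (U): U=YWYW F=ORGG R=BBOR B=ORBB L=GGOR
After move 4 (U): U=YYWW F=BBGG R=OROR B=GGBB L=OROR
Query 1: D[2] = Y
Query 2: R[3] = R
Query 3: F[2] = G
Query 4: D[0] = W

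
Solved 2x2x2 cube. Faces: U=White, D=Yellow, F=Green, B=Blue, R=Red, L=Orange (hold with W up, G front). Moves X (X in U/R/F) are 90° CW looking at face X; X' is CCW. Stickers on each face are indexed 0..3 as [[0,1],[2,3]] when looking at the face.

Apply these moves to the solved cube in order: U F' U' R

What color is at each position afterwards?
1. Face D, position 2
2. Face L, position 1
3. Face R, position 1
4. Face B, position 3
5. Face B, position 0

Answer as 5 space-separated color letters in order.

After move 1 (U): U=WWWW F=RRGG R=BBRR B=OOBB L=GGOO
After move 2 (F'): F=RGRG U=WWBR R=YBYR D=GOYY L=GWOW
After move 3 (U'): U=WRWB F=GWRG R=RGYR B=YBBB L=OOOW
After move 4 (R): R=YRRG U=WWWG F=GORY D=GBYY B=BBRB
Query 1: D[2] = Y
Query 2: L[1] = O
Query 3: R[1] = R
Query 4: B[3] = B
Query 5: B[0] = B

Answer: Y O R B B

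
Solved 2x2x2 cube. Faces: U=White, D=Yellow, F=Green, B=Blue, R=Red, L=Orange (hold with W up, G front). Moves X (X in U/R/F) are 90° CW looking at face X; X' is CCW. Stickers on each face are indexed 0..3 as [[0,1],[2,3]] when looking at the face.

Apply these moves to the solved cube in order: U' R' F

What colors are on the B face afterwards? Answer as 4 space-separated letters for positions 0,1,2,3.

Answer: Y R Y B

Derivation:
After move 1 (U'): U=WWWW F=OOGG R=GGRR B=RRBB L=BBOO
After move 2 (R'): R=GRGR U=WBWR F=OWGW D=YOYG B=YRYB
After move 3 (F): F=GOWW U=WBOB R=WRRR D=GGYG L=BYOO
Query: B face = YRYB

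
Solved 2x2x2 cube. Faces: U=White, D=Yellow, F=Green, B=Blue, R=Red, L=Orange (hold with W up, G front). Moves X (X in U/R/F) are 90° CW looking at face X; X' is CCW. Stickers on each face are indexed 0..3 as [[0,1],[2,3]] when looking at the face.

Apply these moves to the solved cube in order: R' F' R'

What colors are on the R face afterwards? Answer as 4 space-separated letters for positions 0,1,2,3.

Answer: R R G Y

Derivation:
After move 1 (R'): R=RRRR U=WBWB F=GWGW D=YGYG B=YBYB
After move 2 (F'): F=WWGG U=WBRR R=GRYR D=OOYG L=OBOW
After move 3 (R'): R=RRGY U=WYRY F=WBGR D=OWYG B=GBOB
Query: R face = RRGY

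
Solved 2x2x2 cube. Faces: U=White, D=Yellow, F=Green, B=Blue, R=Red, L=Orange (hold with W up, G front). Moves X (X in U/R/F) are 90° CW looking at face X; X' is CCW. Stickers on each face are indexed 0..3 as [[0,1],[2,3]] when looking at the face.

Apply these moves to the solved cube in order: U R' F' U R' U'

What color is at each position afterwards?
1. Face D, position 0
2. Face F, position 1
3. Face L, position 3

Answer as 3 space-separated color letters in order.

Answer: G W W

Derivation:
After move 1 (U): U=WWWW F=RRGG R=BBRR B=OOBB L=GGOO
After move 2 (R'): R=BRBR U=WBWO F=RWGW D=YRYG B=YOYB
After move 3 (F'): F=WWRG U=WBBB R=RRYR D=GOYG L=GOOW
After move 4 (U): U=BWBB F=RRRG R=YOYR B=GOYB L=WWOW
After move 5 (R'): R=ORYY U=BYBG F=RWRB D=GRYG B=GOOB
After move 6 (U'): U=YGBB F=WWRB R=RWYY B=OROB L=GOOW
Query 1: D[0] = G
Query 2: F[1] = W
Query 3: L[3] = W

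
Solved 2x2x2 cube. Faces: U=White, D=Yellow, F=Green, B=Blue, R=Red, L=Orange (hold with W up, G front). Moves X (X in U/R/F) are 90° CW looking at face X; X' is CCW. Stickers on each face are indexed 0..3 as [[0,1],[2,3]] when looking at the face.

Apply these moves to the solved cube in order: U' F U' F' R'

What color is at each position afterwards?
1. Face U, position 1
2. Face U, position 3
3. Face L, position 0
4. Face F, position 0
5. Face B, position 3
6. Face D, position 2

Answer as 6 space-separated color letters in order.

Answer: B W R Y B Y

Derivation:
After move 1 (U'): U=WWWW F=OOGG R=GGRR B=RRBB L=BBOO
After move 2 (F): F=GOGO U=WWOB R=WGWR D=RGYY L=BYOY
After move 3 (U'): U=WBWO F=BYGO R=GOWR B=WGBB L=RROY
After move 4 (F'): F=YOBG U=WBGW R=GORR D=RYYY L=ROOW
After move 5 (R'): R=ORGR U=WBGW F=YBBW D=ROYG B=YGYB
Query 1: U[1] = B
Query 2: U[3] = W
Query 3: L[0] = R
Query 4: F[0] = Y
Query 5: B[3] = B
Query 6: D[2] = Y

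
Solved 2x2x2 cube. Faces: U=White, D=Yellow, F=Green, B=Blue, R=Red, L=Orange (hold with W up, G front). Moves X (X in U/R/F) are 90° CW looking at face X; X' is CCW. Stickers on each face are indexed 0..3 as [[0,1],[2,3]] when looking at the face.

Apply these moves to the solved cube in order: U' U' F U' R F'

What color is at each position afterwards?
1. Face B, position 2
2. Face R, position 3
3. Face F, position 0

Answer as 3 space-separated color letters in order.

After move 1 (U'): U=WWWW F=OOGG R=GGRR B=RRBB L=BBOO
After move 2 (U'): U=WWWW F=BBGG R=OORR B=GGBB L=RROO
After move 3 (F): F=GBGB U=WWOR R=WOWR D=ROYY L=RYOY
After move 4 (U'): U=WRWO F=RYGB R=GBWR B=WOBB L=GGOY
After move 5 (R): R=WGRB U=WYWB F=ROGY D=RBYW B=OORB
After move 6 (F'): F=OYRG U=WYWR R=BGRB D=GYYW L=GBOW
Query 1: B[2] = R
Query 2: R[3] = B
Query 3: F[0] = O

Answer: R B O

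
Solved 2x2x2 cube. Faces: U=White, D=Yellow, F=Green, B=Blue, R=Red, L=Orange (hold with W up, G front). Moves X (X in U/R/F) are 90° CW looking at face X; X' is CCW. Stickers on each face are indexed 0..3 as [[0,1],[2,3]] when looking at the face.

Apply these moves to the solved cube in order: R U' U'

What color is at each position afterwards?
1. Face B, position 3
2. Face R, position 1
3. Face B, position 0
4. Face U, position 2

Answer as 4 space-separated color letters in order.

Answer: B O G G

Derivation:
After move 1 (R): R=RRRR U=WGWG F=GYGY D=YBYB B=WBWB
After move 2 (U'): U=GGWW F=OOGY R=GYRR B=RRWB L=WBOO
After move 3 (U'): U=GWGW F=WBGY R=OORR B=GYWB L=RROO
Query 1: B[3] = B
Query 2: R[1] = O
Query 3: B[0] = G
Query 4: U[2] = G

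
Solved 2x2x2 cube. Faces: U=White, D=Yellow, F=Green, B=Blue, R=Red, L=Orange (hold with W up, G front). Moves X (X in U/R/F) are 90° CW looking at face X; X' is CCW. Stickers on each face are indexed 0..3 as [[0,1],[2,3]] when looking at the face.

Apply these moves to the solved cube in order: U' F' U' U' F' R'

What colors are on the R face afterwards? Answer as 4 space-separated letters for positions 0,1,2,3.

Answer: W R O B

Derivation:
After move 1 (U'): U=WWWW F=OOGG R=GGRR B=RRBB L=BBOO
After move 2 (F'): F=OGOG U=WWGR R=YGYR D=BOYY L=BWOW
After move 3 (U'): U=WRWG F=BWOG R=OGYR B=YGBB L=RROW
After move 4 (U'): U=RGWW F=RROG R=BWYR B=OGBB L=YGOW
After move 5 (F'): F=RGRO U=RGBY R=OWBR D=GWYY L=YWOW
After move 6 (R'): R=WROB U=RBBO F=RGRY D=GGYO B=YGWB
Query: R face = WROB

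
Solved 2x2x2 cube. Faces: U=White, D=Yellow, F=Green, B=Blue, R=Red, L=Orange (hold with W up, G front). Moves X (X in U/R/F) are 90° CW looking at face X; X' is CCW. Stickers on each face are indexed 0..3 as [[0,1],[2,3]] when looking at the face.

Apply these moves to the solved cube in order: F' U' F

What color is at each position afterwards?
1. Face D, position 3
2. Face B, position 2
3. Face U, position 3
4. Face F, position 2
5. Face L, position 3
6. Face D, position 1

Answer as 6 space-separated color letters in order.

Answer: Y B B G O G

Derivation:
After move 1 (F'): F=GGGG U=WWRR R=YRYR D=OOYY L=OWOW
After move 2 (U'): U=WRWR F=OWGG R=GGYR B=YRBB L=BBOW
After move 3 (F): F=GOGW U=WRWB R=WGRR D=YGYY L=BOOO
Query 1: D[3] = Y
Query 2: B[2] = B
Query 3: U[3] = B
Query 4: F[2] = G
Query 5: L[3] = O
Query 6: D[1] = G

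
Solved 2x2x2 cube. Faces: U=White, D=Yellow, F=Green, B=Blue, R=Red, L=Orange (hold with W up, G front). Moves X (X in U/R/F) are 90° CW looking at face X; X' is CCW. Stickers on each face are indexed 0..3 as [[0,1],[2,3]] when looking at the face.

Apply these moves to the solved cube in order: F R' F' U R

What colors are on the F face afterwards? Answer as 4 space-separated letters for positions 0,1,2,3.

After move 1 (F): F=GGGG U=WWOO R=WRWR D=RRYY L=OYOY
After move 2 (R'): R=RRWW U=WBOB F=GWGO D=RGYG B=YBRB
After move 3 (F'): F=WOGG U=WBRW R=GRRW D=YYYG L=OBOO
After move 4 (U): U=RWWB F=GRGG R=YBRW B=OBRB L=WOOO
After move 5 (R): R=RYWB U=RRWG F=GYGG D=YRYO B=BBWB
Query: F face = GYGG

Answer: G Y G G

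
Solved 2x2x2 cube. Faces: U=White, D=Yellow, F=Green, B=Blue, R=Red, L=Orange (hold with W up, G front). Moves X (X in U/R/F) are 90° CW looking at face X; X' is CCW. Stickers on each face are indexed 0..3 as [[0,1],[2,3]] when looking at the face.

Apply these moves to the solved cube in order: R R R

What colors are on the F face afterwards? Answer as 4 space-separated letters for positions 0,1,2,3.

After move 1 (R): R=RRRR U=WGWG F=GYGY D=YBYB B=WBWB
After move 2 (R): R=RRRR U=WYWY F=GBGB D=YWYW B=GBGB
After move 3 (R): R=RRRR U=WBWB F=GWGW D=YGYG B=YBYB
Query: F face = GWGW

Answer: G W G W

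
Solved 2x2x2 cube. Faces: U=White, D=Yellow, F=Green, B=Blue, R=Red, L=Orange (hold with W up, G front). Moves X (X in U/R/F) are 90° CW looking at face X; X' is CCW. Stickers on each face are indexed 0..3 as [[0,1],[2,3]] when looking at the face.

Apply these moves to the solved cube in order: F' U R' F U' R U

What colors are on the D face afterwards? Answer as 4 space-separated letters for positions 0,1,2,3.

Answer: B O Y R

Derivation:
After move 1 (F'): F=GGGG U=WWRR R=YRYR D=OOYY L=OWOW
After move 2 (U): U=RWRW F=YRGG R=BBYR B=OWBB L=GGOW
After move 3 (R'): R=BRBY U=RBRO F=YWGW D=ORYG B=YWOB
After move 4 (F): F=GYWW U=RBWG R=RROY D=BBYG L=GOOR
After move 5 (U'): U=BGRW F=GOWW R=GYOY B=RROB L=YWOR
After move 6 (R): R=OGYY U=BORW F=GBWG D=BOYR B=WRGB
After move 7 (U): U=RBWO F=OGWG R=WRYY B=YWGB L=GBOR
Query: D face = BOYR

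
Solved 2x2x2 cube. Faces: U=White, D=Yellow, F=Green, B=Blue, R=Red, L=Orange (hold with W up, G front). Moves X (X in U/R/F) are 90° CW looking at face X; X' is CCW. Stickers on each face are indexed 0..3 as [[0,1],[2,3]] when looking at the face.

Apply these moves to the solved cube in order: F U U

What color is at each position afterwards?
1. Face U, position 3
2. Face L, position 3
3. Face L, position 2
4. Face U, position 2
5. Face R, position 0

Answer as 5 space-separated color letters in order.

After move 1 (F): F=GGGG U=WWOO R=WRWR D=RRYY L=OYOY
After move 2 (U): U=OWOW F=WRGG R=BBWR B=OYBB L=GGOY
After move 3 (U): U=OOWW F=BBGG R=OYWR B=GGBB L=WROY
Query 1: U[3] = W
Query 2: L[3] = Y
Query 3: L[2] = O
Query 4: U[2] = W
Query 5: R[0] = O

Answer: W Y O W O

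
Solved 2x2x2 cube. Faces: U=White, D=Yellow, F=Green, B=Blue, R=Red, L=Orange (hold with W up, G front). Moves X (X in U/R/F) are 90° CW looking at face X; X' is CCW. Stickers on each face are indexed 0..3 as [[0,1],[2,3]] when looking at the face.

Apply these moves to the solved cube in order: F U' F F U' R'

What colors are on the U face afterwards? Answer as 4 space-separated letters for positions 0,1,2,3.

After move 1 (F): F=GGGG U=WWOO R=WRWR D=RRYY L=OYOY
After move 2 (U'): U=WOWO F=OYGG R=GGWR B=WRBB L=BBOY
After move 3 (F): F=GOGY U=WOYB R=WGOR D=WGYY L=BROR
After move 4 (F): F=GGYO U=WORR R=YGBR D=OWYY L=BWOG
After move 5 (U'): U=ORWR F=BWYO R=GGBR B=YGBB L=WROG
After move 6 (R'): R=GRGB U=OBWY F=BRYR D=OWYO B=YGWB
Query: U face = OBWY

Answer: O B W Y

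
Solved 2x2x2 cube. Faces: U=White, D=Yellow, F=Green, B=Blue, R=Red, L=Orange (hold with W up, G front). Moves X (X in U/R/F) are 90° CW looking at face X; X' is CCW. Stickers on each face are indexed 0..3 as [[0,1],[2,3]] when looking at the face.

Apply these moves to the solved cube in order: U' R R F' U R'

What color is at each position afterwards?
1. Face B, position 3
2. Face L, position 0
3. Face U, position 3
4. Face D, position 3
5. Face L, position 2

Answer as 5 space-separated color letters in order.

Answer: B B B G O

Derivation:
After move 1 (U'): U=WWWW F=OOGG R=GGRR B=RRBB L=BBOO
After move 2 (R): R=RGRG U=WOWG F=OYGY D=YBYR B=WRWB
After move 3 (R): R=RRGG U=WYWY F=OBGR D=YWYW B=GROB
After move 4 (F'): F=BROG U=WYRG R=WRYG D=BOYW L=BYOW
After move 5 (U): U=RWGY F=WROG R=GRYG B=BYOB L=BROW
After move 6 (R'): R=RGGY U=ROGB F=WWOY D=BRYG B=WYOB
Query 1: B[3] = B
Query 2: L[0] = B
Query 3: U[3] = B
Query 4: D[3] = G
Query 5: L[2] = O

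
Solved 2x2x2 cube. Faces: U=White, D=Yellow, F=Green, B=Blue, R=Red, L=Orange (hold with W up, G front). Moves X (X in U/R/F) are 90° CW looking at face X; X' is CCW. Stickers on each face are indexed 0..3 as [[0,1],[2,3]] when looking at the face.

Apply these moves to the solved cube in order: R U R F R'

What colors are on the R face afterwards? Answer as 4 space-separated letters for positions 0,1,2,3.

After move 1 (R): R=RRRR U=WGWG F=GYGY D=YBYB B=WBWB
After move 2 (U): U=WWGG F=RRGY R=WBRR B=OOWB L=GYOO
After move 3 (R): R=RWRB U=WRGY F=RBGB D=YWYO B=GOWB
After move 4 (F): F=GRBB U=WROY R=GWYB D=RRYO L=GYOW
After move 5 (R'): R=WBGY U=WWOG F=GRBY D=RRYB B=OORB
Query: R face = WBGY

Answer: W B G Y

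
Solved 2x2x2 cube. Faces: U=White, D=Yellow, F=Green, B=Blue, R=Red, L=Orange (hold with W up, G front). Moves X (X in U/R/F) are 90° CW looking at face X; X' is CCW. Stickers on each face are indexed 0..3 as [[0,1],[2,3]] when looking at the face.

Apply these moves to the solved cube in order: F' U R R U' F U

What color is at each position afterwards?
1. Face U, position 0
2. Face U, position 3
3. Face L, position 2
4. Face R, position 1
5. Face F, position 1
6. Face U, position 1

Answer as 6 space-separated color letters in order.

After move 1 (F'): F=GGGG U=WWRR R=YRYR D=OOYY L=OWOW
After move 2 (U): U=RWRW F=YRGG R=BBYR B=OWBB L=GGOW
After move 3 (R): R=YBRB U=RRRG F=YOGY D=OBYO B=WWWB
After move 4 (R): R=RYBB U=RORY F=YBGO D=OWYW B=GWRB
After move 5 (U'): U=OYRR F=GGGO R=YBBB B=RYRB L=GWOW
After move 6 (F): F=GGOG U=OYWW R=RBRB D=BYYW L=GOOW
After move 7 (U): U=WOWY F=RBOG R=RYRB B=GORB L=GGOW
Query 1: U[0] = W
Query 2: U[3] = Y
Query 3: L[2] = O
Query 4: R[1] = Y
Query 5: F[1] = B
Query 6: U[1] = O

Answer: W Y O Y B O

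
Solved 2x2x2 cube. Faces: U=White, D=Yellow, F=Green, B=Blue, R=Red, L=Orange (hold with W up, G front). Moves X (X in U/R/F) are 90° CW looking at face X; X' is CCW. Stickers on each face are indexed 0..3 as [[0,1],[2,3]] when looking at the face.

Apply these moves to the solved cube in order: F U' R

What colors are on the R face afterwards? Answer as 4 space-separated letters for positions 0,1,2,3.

After move 1 (F): F=GGGG U=WWOO R=WRWR D=RRYY L=OYOY
After move 2 (U'): U=WOWO F=OYGG R=GGWR B=WRBB L=BBOY
After move 3 (R): R=WGRG U=WYWG F=ORGY D=RBYW B=OROB
Query: R face = WGRG

Answer: W G R G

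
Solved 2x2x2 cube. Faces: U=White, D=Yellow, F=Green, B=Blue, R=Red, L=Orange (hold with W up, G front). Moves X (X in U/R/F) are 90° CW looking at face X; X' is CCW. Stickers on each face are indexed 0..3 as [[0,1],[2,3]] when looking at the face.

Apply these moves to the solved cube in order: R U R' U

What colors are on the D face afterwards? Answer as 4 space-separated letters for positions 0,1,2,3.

Answer: Y R Y Y

Derivation:
After move 1 (R): R=RRRR U=WGWG F=GYGY D=YBYB B=WBWB
After move 2 (U): U=WWGG F=RRGY R=WBRR B=OOWB L=GYOO
After move 3 (R'): R=BRWR U=WWGO F=RWGG D=YRYY B=BOBB
After move 4 (U): U=GWOW F=BRGG R=BOWR B=GYBB L=RWOO
Query: D face = YRYY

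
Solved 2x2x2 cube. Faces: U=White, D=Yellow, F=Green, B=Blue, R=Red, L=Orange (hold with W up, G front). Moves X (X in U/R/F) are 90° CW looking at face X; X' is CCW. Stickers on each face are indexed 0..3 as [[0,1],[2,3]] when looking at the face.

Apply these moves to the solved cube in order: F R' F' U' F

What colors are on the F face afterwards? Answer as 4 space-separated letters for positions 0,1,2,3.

After move 1 (F): F=GGGG U=WWOO R=WRWR D=RRYY L=OYOY
After move 2 (R'): R=RRWW U=WBOB F=GWGO D=RGYG B=YBRB
After move 3 (F'): F=WOGG U=WBRW R=GRRW D=YYYG L=OBOO
After move 4 (U'): U=BWWR F=OBGG R=WORW B=GRRB L=YBOO
After move 5 (F): F=GOGB U=BWOB R=WORW D=RWYG L=YYOY
Query: F face = GOGB

Answer: G O G B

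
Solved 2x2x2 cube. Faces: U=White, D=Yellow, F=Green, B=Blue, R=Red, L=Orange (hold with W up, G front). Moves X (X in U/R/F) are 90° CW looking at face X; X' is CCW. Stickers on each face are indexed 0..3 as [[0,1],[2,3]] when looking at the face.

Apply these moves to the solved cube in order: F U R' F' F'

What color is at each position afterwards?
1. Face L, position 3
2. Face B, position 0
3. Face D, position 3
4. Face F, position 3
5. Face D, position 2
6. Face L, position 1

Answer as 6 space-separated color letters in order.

After move 1 (F): F=GGGG U=WWOO R=WRWR D=RRYY L=OYOY
After move 2 (U): U=OWOW F=WRGG R=BBWR B=OYBB L=GGOY
After move 3 (R'): R=BRBW U=OBOO F=WWGW D=RRYG B=YYRB
After move 4 (F'): F=WWWG U=OBBB R=RRRW D=GYYG L=GOOO
After move 5 (F'): F=WGWW U=OBRR R=YRGW D=OOYG L=GBOB
Query 1: L[3] = B
Query 2: B[0] = Y
Query 3: D[3] = G
Query 4: F[3] = W
Query 5: D[2] = Y
Query 6: L[1] = B

Answer: B Y G W Y B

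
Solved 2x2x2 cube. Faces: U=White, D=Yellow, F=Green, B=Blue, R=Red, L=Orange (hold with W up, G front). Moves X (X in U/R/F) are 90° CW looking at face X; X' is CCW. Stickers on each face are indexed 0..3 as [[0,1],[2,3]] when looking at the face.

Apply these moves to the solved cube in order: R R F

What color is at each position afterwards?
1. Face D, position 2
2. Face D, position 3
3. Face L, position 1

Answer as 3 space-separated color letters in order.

Answer: Y W Y

Derivation:
After move 1 (R): R=RRRR U=WGWG F=GYGY D=YBYB B=WBWB
After move 2 (R): R=RRRR U=WYWY F=GBGB D=YWYW B=GBGB
After move 3 (F): F=GGBB U=WYOO R=WRYR D=RRYW L=OYOW
Query 1: D[2] = Y
Query 2: D[3] = W
Query 3: L[1] = Y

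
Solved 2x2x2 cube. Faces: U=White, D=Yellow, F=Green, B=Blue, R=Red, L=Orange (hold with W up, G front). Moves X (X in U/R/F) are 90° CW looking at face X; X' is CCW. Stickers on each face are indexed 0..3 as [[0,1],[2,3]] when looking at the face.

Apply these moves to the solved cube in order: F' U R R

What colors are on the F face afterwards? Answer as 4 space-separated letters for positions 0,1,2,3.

After move 1 (F'): F=GGGG U=WWRR R=YRYR D=OOYY L=OWOW
After move 2 (U): U=RWRW F=YRGG R=BBYR B=OWBB L=GGOW
After move 3 (R): R=YBRB U=RRRG F=YOGY D=OBYO B=WWWB
After move 4 (R): R=RYBB U=RORY F=YBGO D=OWYW B=GWRB
Query: F face = YBGO

Answer: Y B G O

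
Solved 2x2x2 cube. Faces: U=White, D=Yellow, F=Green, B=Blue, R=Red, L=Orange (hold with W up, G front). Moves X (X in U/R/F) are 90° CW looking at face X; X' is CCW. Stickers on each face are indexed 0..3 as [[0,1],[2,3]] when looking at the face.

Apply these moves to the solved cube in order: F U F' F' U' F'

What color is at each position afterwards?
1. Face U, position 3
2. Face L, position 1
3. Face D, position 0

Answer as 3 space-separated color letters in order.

After move 1 (F): F=GGGG U=WWOO R=WRWR D=RRYY L=OYOY
After move 2 (U): U=OWOW F=WRGG R=BBWR B=OYBB L=GGOY
After move 3 (F'): F=RGWG U=OWBW R=RBRR D=GYYY L=GWOO
After move 4 (F'): F=GGRW U=OWRR R=YBGR D=WOYY L=GWOB
After move 5 (U'): U=WROR F=GWRW R=GGGR B=YBBB L=OYOB
After move 6 (F'): F=WWGR U=WRGG R=OGWR D=YBYY L=OROO
Query 1: U[3] = G
Query 2: L[1] = R
Query 3: D[0] = Y

Answer: G R Y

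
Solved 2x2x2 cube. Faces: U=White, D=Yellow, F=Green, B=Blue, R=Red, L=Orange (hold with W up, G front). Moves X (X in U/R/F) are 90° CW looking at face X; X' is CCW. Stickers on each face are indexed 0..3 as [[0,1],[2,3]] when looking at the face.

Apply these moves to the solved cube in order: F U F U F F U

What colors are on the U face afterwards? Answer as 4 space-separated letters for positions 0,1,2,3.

Answer: B Y W O

Derivation:
After move 1 (F): F=GGGG U=WWOO R=WRWR D=RRYY L=OYOY
After move 2 (U): U=OWOW F=WRGG R=BBWR B=OYBB L=GGOY
After move 3 (F): F=GWGR U=OWYG R=OBWR D=WBYY L=GROR
After move 4 (U): U=YOGW F=OBGR R=OYWR B=GRBB L=GWOR
After move 5 (F): F=GORB U=YORW R=GYWR D=WOYY L=GWOB
After move 6 (F): F=RGBO U=YOBW R=RYWR D=WGYY L=GWOO
After move 7 (U): U=BYWO F=RYBO R=GRWR B=GWBB L=RGOO
Query: U face = BYWO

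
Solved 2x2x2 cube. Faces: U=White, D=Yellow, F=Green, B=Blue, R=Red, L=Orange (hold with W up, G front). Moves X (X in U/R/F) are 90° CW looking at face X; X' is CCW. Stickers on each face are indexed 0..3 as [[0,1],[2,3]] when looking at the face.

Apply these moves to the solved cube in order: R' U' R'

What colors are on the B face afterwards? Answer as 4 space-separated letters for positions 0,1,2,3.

After move 1 (R'): R=RRRR U=WBWB F=GWGW D=YGYG B=YBYB
After move 2 (U'): U=BBWW F=OOGW R=GWRR B=RRYB L=YBOO
After move 3 (R'): R=WRGR U=BYWR F=OBGW D=YOYW B=GRGB
Query: B face = GRGB

Answer: G R G B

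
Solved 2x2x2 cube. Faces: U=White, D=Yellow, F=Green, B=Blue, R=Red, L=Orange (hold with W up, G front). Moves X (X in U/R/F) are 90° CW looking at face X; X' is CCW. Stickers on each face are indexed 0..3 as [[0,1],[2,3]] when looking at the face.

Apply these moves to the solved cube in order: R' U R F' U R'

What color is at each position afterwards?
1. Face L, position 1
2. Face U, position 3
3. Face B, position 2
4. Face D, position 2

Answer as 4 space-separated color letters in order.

Answer: G G O Y

Derivation:
After move 1 (R'): R=RRRR U=WBWB F=GWGW D=YGYG B=YBYB
After move 2 (U): U=WWBB F=RRGW R=YBRR B=OOYB L=GWOO
After move 3 (R): R=RYRB U=WRBW F=RGGG D=YYYO B=BOWB
After move 4 (F'): F=GGRG U=WRRR R=YYYB D=WOYO L=GWOB
After move 5 (U): U=RWRR F=YYRG R=BOYB B=GWWB L=GGOB
After move 6 (R'): R=OBBY U=RWRG F=YWRR D=WYYG B=OWOB
Query 1: L[1] = G
Query 2: U[3] = G
Query 3: B[2] = O
Query 4: D[2] = Y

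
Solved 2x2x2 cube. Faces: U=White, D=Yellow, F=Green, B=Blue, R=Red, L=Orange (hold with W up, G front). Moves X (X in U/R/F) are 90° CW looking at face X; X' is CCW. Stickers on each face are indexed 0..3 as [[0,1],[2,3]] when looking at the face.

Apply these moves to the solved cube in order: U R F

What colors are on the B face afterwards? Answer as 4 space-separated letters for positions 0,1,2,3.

After move 1 (U): U=WWWW F=RRGG R=BBRR B=OOBB L=GGOO
After move 2 (R): R=RBRB U=WRWG F=RYGY D=YBYO B=WOWB
After move 3 (F): F=GRYY U=WROG R=WBGB D=RRYO L=GYOB
Query: B face = WOWB

Answer: W O W B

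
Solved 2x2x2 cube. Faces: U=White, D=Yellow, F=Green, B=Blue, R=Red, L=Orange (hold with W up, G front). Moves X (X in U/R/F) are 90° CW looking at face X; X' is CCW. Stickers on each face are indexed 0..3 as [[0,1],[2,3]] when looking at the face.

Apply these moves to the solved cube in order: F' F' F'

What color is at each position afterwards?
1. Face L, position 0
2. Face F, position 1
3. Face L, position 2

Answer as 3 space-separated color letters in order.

After move 1 (F'): F=GGGG U=WWRR R=YRYR D=OOYY L=OWOW
After move 2 (F'): F=GGGG U=WWYY R=OROR D=WWYY L=OROR
After move 3 (F'): F=GGGG U=WWOO R=WRWR D=RRYY L=OYOY
Query 1: L[0] = O
Query 2: F[1] = G
Query 3: L[2] = O

Answer: O G O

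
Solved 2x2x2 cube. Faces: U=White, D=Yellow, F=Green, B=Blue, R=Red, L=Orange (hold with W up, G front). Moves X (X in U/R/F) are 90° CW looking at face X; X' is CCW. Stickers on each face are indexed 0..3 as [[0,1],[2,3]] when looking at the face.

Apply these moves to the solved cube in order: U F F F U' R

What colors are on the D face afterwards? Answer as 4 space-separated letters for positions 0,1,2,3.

Answer: G B Y Y

Derivation:
After move 1 (U): U=WWWW F=RRGG R=BBRR B=OOBB L=GGOO
After move 2 (F): F=GRGR U=WWOG R=WBWR D=RBYY L=GYOY
After move 3 (F): F=GGRR U=WWYY R=OBGR D=WWYY L=GROB
After move 4 (F): F=RGRG U=WWBR R=YBYR D=GOYY L=GWOW
After move 5 (U'): U=WRWB F=GWRG R=RGYR B=YBBB L=OOOW
After move 6 (R): R=YRRG U=WWWG F=GORY D=GBYY B=BBRB
Query: D face = GBYY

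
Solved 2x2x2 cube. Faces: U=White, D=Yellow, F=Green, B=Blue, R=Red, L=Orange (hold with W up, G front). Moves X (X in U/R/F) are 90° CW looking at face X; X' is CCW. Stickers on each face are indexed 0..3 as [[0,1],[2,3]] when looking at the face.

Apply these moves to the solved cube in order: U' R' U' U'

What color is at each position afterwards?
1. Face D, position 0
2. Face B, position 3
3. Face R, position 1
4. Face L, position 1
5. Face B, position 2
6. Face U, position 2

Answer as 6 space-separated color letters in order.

Answer: Y B B R Y B

Derivation:
After move 1 (U'): U=WWWW F=OOGG R=GGRR B=RRBB L=BBOO
After move 2 (R'): R=GRGR U=WBWR F=OWGW D=YOYG B=YRYB
After move 3 (U'): U=BRWW F=BBGW R=OWGR B=GRYB L=YROO
After move 4 (U'): U=RWBW F=YRGW R=BBGR B=OWYB L=GROO
Query 1: D[0] = Y
Query 2: B[3] = B
Query 3: R[1] = B
Query 4: L[1] = R
Query 5: B[2] = Y
Query 6: U[2] = B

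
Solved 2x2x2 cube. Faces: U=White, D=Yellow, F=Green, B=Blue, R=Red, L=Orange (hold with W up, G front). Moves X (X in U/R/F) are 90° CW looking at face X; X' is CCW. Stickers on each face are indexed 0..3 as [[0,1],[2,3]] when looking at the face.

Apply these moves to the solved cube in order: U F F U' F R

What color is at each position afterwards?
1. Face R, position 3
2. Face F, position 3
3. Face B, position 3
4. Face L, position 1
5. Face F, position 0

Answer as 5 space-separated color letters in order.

Answer: G Y B W R

Derivation:
After move 1 (U): U=WWWW F=RRGG R=BBRR B=OOBB L=GGOO
After move 2 (F): F=GRGR U=WWOG R=WBWR D=RBYY L=GYOY
After move 3 (F): F=GGRR U=WWYY R=OBGR D=WWYY L=GROB
After move 4 (U'): U=WYWY F=GRRR R=GGGR B=OBBB L=OOOB
After move 5 (F): F=RGRR U=WYBO R=WGYR D=GGYY L=OWOW
After move 6 (R): R=YWRG U=WGBR F=RGRY D=GBYO B=OBYB
Query 1: R[3] = G
Query 2: F[3] = Y
Query 3: B[3] = B
Query 4: L[1] = W
Query 5: F[0] = R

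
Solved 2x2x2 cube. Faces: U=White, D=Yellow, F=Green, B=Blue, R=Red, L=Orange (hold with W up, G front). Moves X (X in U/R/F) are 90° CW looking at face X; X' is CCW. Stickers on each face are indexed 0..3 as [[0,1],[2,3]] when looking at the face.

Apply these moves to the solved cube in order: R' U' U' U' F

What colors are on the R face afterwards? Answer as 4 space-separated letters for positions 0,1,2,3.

Answer: B B B R

Derivation:
After move 1 (R'): R=RRRR U=WBWB F=GWGW D=YGYG B=YBYB
After move 2 (U'): U=BBWW F=OOGW R=GWRR B=RRYB L=YBOO
After move 3 (U'): U=BWBW F=YBGW R=OORR B=GWYB L=RROO
After move 4 (U'): U=WWBB F=RRGW R=YBRR B=OOYB L=GWOO
After move 5 (F): F=GRWR U=WWOW R=BBBR D=RYYG L=GYOG
Query: R face = BBBR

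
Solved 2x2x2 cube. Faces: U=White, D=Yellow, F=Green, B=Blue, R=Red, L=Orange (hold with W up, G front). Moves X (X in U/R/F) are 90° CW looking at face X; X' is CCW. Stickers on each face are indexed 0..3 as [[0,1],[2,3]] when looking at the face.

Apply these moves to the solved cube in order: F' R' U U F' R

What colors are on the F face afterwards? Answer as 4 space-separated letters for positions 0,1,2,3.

Answer: B W Y G

Derivation:
After move 1 (F'): F=GGGG U=WWRR R=YRYR D=OOYY L=OWOW
After move 2 (R'): R=RRYY U=WBRB F=GWGR D=OGYG B=YBOB
After move 3 (U): U=RWBB F=RRGR R=YBYY B=OWOB L=GWOW
After move 4 (U): U=BRBW F=YBGR R=OWYY B=GWOB L=RROW
After move 5 (F'): F=BRYG U=BROY R=GWOY D=RWYG L=RWOB
After move 6 (R): R=OGYW U=BROG F=BWYG D=ROYG B=YWRB
Query: F face = BWYG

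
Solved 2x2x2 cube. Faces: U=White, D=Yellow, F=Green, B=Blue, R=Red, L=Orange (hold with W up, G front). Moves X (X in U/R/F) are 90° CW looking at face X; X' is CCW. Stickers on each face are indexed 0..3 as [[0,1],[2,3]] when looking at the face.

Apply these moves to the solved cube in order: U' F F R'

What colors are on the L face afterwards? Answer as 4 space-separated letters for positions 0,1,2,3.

Answer: B R O G

Derivation:
After move 1 (U'): U=WWWW F=OOGG R=GGRR B=RRBB L=BBOO
After move 2 (F): F=GOGO U=WWOB R=WGWR D=RGYY L=BYOY
After move 3 (F): F=GGOO U=WWYY R=OGBR D=WWYY L=BROG
After move 4 (R'): R=GROB U=WBYR F=GWOY D=WGYO B=YRWB
Query: L face = BROG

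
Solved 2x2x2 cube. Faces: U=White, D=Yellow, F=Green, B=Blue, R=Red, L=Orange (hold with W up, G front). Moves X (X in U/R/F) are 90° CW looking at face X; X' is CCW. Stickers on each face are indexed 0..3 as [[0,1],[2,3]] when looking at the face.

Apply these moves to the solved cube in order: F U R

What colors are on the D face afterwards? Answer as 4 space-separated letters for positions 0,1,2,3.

After move 1 (F): F=GGGG U=WWOO R=WRWR D=RRYY L=OYOY
After move 2 (U): U=OWOW F=WRGG R=BBWR B=OYBB L=GGOY
After move 3 (R): R=WBRB U=OROG F=WRGY D=RBYO B=WYWB
Query: D face = RBYO

Answer: R B Y O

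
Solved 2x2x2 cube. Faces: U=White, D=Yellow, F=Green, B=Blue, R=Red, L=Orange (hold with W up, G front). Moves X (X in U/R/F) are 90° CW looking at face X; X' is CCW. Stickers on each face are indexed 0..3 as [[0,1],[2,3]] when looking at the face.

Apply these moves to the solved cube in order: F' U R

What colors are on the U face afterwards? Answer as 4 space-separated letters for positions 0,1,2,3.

Answer: R R R G

Derivation:
After move 1 (F'): F=GGGG U=WWRR R=YRYR D=OOYY L=OWOW
After move 2 (U): U=RWRW F=YRGG R=BBYR B=OWBB L=GGOW
After move 3 (R): R=YBRB U=RRRG F=YOGY D=OBYO B=WWWB
Query: U face = RRRG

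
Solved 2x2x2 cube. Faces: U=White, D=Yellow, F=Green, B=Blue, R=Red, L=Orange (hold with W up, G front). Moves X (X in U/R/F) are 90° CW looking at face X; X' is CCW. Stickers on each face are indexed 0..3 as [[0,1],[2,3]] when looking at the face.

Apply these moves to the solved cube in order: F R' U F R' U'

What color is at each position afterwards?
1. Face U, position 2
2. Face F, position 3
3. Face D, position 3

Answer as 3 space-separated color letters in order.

After move 1 (F): F=GGGG U=WWOO R=WRWR D=RRYY L=OYOY
After move 2 (R'): R=RRWW U=WBOB F=GWGO D=RGYG B=YBRB
After move 3 (U): U=OWBB F=RRGO R=YBWW B=OYRB L=GWOY
After move 4 (F): F=GROR U=OWYW R=BBBW D=WYYG L=GROG
After move 5 (R'): R=BWBB U=ORYO F=GWOW D=WRYR B=GYYB
After move 6 (U'): U=ROOY F=GROW R=GWBB B=BWYB L=GYOG
Query 1: U[2] = O
Query 2: F[3] = W
Query 3: D[3] = R

Answer: O W R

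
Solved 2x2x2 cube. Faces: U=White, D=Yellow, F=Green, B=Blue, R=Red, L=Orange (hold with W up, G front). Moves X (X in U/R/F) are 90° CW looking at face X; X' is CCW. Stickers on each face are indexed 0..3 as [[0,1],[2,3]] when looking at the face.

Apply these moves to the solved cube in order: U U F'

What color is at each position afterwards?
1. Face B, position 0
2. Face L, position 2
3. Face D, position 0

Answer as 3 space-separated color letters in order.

After move 1 (U): U=WWWW F=RRGG R=BBRR B=OOBB L=GGOO
After move 2 (U): U=WWWW F=BBGG R=OORR B=GGBB L=RROO
After move 3 (F'): F=BGBG U=WWOR R=YOYR D=ROYY L=RWOW
Query 1: B[0] = G
Query 2: L[2] = O
Query 3: D[0] = R

Answer: G O R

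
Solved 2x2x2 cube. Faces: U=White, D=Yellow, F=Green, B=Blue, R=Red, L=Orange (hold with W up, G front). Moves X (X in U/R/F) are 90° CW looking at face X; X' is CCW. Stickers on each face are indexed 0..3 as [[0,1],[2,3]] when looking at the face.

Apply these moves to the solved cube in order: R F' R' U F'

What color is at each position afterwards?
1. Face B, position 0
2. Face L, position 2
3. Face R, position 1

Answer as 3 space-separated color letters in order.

After move 1 (R): R=RRRR U=WGWG F=GYGY D=YBYB B=WBWB
After move 2 (F'): F=YYGG U=WGRR R=BRYR D=OOYB L=OGOW
After move 3 (R'): R=RRBY U=WWRW F=YGGR D=OYYG B=BBOB
After move 4 (U): U=RWWW F=RRGR R=BBBY B=OGOB L=YGOW
After move 5 (F'): F=RRRG U=RWBB R=YBOY D=GWYG L=YWOW
Query 1: B[0] = O
Query 2: L[2] = O
Query 3: R[1] = B

Answer: O O B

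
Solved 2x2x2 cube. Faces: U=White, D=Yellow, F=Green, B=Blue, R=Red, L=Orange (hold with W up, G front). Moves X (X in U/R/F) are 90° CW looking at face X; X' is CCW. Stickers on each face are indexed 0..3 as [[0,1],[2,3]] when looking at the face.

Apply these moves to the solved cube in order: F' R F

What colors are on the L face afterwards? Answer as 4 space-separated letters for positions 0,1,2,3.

After move 1 (F'): F=GGGG U=WWRR R=YRYR D=OOYY L=OWOW
After move 2 (R): R=YYRR U=WGRG F=GOGY D=OBYB B=RBWB
After move 3 (F): F=GGYO U=WGWW R=RYGR D=RYYB L=OOOB
Query: L face = OOOB

Answer: O O O B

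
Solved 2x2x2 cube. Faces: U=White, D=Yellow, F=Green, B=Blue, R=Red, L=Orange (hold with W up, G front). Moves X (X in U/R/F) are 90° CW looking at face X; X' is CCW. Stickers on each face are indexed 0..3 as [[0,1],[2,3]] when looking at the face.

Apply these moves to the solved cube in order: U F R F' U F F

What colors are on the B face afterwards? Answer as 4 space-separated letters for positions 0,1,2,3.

Answer: G R W B

Derivation:
After move 1 (U): U=WWWW F=RRGG R=BBRR B=OOBB L=GGOO
After move 2 (F): F=GRGR U=WWOG R=WBWR D=RBYY L=GYOY
After move 3 (R): R=WWRB U=WROR F=GBGY D=RBYO B=GOWB
After move 4 (F'): F=BYGG U=WRWR R=BWRB D=YYYO L=GROO
After move 5 (U): U=WWRR F=BWGG R=GORB B=GRWB L=BYOO
After move 6 (F): F=GBGW U=WWOY R=RORB D=RGYO L=BYOY
After move 7 (F): F=GGWB U=WWYY R=OOYB D=RRYO L=BROG
Query: B face = GRWB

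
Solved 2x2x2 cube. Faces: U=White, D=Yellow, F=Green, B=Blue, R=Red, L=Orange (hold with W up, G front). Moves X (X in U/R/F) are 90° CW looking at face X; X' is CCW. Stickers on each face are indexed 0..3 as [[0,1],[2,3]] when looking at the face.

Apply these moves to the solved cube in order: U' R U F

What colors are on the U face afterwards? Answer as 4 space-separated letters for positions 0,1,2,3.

Answer: W W O Y

Derivation:
After move 1 (U'): U=WWWW F=OOGG R=GGRR B=RRBB L=BBOO
After move 2 (R): R=RGRG U=WOWG F=OYGY D=YBYR B=WRWB
After move 3 (U): U=WWGO F=RGGY R=WRRG B=BBWB L=OYOO
After move 4 (F): F=GRYG U=WWOY R=GROG D=RWYR L=OYOB
Query: U face = WWOY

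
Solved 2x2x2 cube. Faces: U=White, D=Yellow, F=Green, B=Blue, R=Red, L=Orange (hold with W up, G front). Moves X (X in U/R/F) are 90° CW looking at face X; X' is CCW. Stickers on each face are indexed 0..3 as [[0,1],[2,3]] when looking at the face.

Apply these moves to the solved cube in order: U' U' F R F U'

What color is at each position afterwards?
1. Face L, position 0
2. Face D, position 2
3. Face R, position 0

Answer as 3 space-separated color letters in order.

After move 1 (U'): U=WWWW F=OOGG R=GGRR B=RRBB L=BBOO
After move 2 (U'): U=WWWW F=BBGG R=OORR B=GGBB L=RROO
After move 3 (F): F=GBGB U=WWOR R=WOWR D=ROYY L=RYOY
After move 4 (R): R=WWRO U=WBOB F=GOGY D=RBYG B=RGWB
After move 5 (F): F=GGYO U=WBYY R=OWBO D=RWYG L=RROB
After move 6 (U'): U=BYWY F=RRYO R=GGBO B=OWWB L=RGOB
Query 1: L[0] = R
Query 2: D[2] = Y
Query 3: R[0] = G

Answer: R Y G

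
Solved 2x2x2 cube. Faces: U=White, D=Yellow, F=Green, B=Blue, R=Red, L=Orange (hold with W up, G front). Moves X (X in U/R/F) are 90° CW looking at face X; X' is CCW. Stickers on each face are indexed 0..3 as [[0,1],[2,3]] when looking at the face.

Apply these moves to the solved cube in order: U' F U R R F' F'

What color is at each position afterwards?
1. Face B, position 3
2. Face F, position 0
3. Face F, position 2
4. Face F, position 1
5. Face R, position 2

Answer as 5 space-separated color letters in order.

After move 1 (U'): U=WWWW F=OOGG R=GGRR B=RRBB L=BBOO
After move 2 (F): F=GOGO U=WWOB R=WGWR D=RGYY L=BYOY
After move 3 (U): U=OWBW F=WGGO R=RRWR B=BYBB L=GOOY
After move 4 (R): R=WRRR U=OGBO F=WGGY D=RBYB B=WYWB
After move 5 (R): R=RWRR U=OGBY F=WBGB D=RWYW B=OYGB
After move 6 (F'): F=BBWG U=OGRR R=WWRR D=OYYW L=GYOB
After move 7 (F'): F=BGBW U=OGWR R=YWOR D=YBYW L=GROR
Query 1: B[3] = B
Query 2: F[0] = B
Query 3: F[2] = B
Query 4: F[1] = G
Query 5: R[2] = O

Answer: B B B G O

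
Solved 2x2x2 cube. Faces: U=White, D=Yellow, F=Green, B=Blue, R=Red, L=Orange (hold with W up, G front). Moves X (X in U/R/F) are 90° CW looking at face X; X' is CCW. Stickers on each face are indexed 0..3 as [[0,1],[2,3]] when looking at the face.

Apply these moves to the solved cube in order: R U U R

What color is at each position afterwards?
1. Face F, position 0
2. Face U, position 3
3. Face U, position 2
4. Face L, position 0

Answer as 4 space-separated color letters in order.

Answer: W Y G R

Derivation:
After move 1 (R): R=RRRR U=WGWG F=GYGY D=YBYB B=WBWB
After move 2 (U): U=WWGG F=RRGY R=WBRR B=OOWB L=GYOO
After move 3 (U): U=GWGW F=WBGY R=OORR B=GYWB L=RROO
After move 4 (R): R=RORO U=GBGY F=WBGB D=YWYG B=WYWB
Query 1: F[0] = W
Query 2: U[3] = Y
Query 3: U[2] = G
Query 4: L[0] = R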